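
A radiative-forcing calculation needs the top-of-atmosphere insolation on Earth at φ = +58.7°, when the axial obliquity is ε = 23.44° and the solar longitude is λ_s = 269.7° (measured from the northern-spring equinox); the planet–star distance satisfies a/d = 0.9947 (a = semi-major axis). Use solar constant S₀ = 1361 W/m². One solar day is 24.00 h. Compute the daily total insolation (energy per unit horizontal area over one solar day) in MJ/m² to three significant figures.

Solar declination: sin δ = sin ε · sin λ_s = sin 23.44° × sin 269.7° = -0.39778, so δ = -23.440°.
cos H₀ = −tan(+58.7°) tan(-23.440°) = 0.7131, H₀ = 0.7769 rad.
Bracket: H₀ sin φ sin δ + cos φ cos δ sin H₀ = 0.7769×0.85446×-0.39778 + 0.51952×0.91748×0.70108 = -0.264058 + 0.334169 = 0.070111.
Inverse-square distance factor (a/d)² = 0.9947² = 0.989428.
Q̄ = (S₀/π) × 0.989428 × [bracket] = (1361/π) × 0.989428 × 0.070111 = 30.052 W/m².
Daily total = Q̄ × 24.00 h × 3600 s/h = 30.052 × 24.00 × 3600 / 10⁶ = 2.596 MJ/m².

2.60 MJ/m²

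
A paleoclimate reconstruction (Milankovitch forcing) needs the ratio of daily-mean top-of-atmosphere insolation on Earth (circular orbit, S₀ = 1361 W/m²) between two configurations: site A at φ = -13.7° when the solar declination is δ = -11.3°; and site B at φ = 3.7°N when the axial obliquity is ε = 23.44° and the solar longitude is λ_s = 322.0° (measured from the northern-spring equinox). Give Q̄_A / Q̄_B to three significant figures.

— Configuration A (φ=-13.7°):
cos H₀ = −tan(-13.7°) tan(-11.300°) = -0.0487, H₀ = 1.6195 rad.
Bracket: H₀ sin φ sin δ + cos φ cos δ sin H₀ = 1.6195×-0.23684×-0.19595 + 0.97155×0.98061×0.99881 = 0.075159 + 0.951578 = 1.026737.
Q̄ = (S₀/π) × [bracket] = (1361/π) × 1.026737 = 444.80 W/m².
— Configuration B (φ=+3.7°):
Solar declination: sin δ = sin ε · sin λ_s = sin 23.44° × sin 322.0° = -0.24490, so δ = -14.176°.
cos H₀ = −tan(+3.7°) tan(-14.176°) = 0.0163, H₀ = 1.5545 rad.
Bracket: H₀ sin φ sin δ + cos φ cos δ sin H₀ = 1.5545×0.06453×-0.24490 + 0.99792×0.96955×0.99987 = -0.024566 + 0.967408 = 0.942842.
Q̄ = (S₀/π) × [bracket] = (1361/π) × 0.942842 = 408.46 W/m².
Ratio Q̄_A / Q̄_B = 444.80 / 408.46 = 1.089.

Q̄_A / Q̄_B ≈ 1.09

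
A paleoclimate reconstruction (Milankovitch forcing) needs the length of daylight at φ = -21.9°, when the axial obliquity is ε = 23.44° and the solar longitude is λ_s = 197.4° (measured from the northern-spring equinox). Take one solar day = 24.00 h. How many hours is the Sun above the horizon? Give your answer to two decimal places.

Solar declination: sin δ = sin ε · sin λ_s = sin 23.44° × sin 197.4° = -0.11895, so δ = -6.832°.
cos H₀ = −tan φ · tan δ = −tan(-21.9°) × tan(-6.832°) = -0.0482, so H₀ = 1.6190 rad = 92.76°.
Daylight = 2H₀/(2π) × 24.00 h = (1.6190/π) × 24.00 = 12.37 h.

12.37 h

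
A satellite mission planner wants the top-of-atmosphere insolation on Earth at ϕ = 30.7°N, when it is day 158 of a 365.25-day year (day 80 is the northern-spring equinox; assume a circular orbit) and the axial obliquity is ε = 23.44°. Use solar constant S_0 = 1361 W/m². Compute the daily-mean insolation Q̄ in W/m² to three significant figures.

Solar longitude: L_s = 360° × (158 − 80)/365.25 = 76.879°.
sin δ = sin 23.44° × sin 76.879° = 0.38740, so δ = +22.793°.
cos h₀ = −tan(+30.7°) tan(+22.793°) = -0.2495, h₀ = 1.8230 rad.
Bracket: h₀ sin ϕ sin δ + cos ϕ cos δ sin h₀ = 1.8230×0.51054×0.38740 + 0.85985×0.92191×0.96837 = 0.360559 + 0.767631 = 1.128190.
Q̄ = (S_0/π) × [bracket] = (1361/π) × 1.128190 = 488.8 W/m².

Q̄ ≈ 489 W/m²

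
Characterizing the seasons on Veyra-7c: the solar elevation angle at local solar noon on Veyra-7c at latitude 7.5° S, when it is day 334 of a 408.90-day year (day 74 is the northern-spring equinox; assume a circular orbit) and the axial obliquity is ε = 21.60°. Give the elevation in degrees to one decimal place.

81.4°

Solar longitude: L_s = 360° × (334 − 74)/408.90 = 228.907°.
sin δ = sin 21.60° × sin 228.907° = -0.27743, so δ = -16.107°.
At local noon the hour angle is zero, so the zenith angle equals |ϕ − δ| = |-7.5° − (-16.107°)| = 8.607°.
Elevation = 90° − 8.607° = 81.4°.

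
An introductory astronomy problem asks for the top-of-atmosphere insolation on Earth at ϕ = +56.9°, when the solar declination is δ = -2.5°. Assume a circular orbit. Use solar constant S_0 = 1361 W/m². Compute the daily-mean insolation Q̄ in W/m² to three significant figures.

Q̄ ≈ 212 W/m²

cos h₀ = −tan(+56.9°) tan(-2.500°) = 0.0670, h₀ = 1.5038 rad.
Bracket: h₀ sin ϕ sin δ + cos ϕ cos δ sin h₀ = 1.5038×0.83772×-0.04362 + 0.54610×0.99905×0.99775 = -0.054951 + 0.544354 = 0.489403.
Q̄ = (S_0/π) × [bracket] = (1361/π) × 0.489403 = 212.0 W/m².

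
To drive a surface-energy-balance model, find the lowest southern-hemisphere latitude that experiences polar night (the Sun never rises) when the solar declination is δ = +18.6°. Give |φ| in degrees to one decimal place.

|φ| = 71.4°

Polar night requires cos H₀ = −tan φ tan δ ≥ 1, i.e. tan φ tan δ ≤ −1.
The boundary is |tan φ| · |tan δ| = 1, so |φ| = 90° − |δ| = 90° − 18.6° = 71.4° in the southern hemisphere.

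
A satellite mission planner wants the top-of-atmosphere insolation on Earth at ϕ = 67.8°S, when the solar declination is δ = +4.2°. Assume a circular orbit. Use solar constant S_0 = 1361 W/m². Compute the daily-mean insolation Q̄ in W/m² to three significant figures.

cos h₀ = −tan(-67.8°) tan(+4.200°) = 0.1799, h₀ = 1.3899 rad.
Bracket: h₀ sin ϕ sin δ + cos ϕ cos δ sin h₀ = 1.3899×-0.92587×0.07324 + 0.37784×0.99731×0.98368 = -0.094250 + 0.370674 = 0.276424.
Q̄ = (S_0/π) × [bracket] = (1361/π) × 0.276424 = 119.8 W/m².

Q̄ ≈ 120 W/m²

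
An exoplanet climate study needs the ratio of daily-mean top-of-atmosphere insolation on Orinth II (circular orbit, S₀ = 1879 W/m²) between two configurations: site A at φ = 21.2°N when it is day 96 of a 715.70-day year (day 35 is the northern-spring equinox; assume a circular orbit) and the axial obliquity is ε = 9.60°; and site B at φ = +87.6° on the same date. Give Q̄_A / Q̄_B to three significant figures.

— Configuration A (φ=+21.2°):
Solar longitude: λ_s = 360° × (96 − 35)/715.70 = 30.683°.
sin δ = sin 9.60° × sin 30.683° = 0.08510, so δ = +4.882°.
cos H₀ = −tan(+21.2°) tan(+4.882°) = -0.0331, H₀ = 1.6039 rad.
Bracket: H₀ sin φ sin δ + cos φ cos δ sin H₀ = 1.6039×0.36162×0.08510 + 0.93232×0.99637×0.99945 = 0.049358 + 0.928425 = 0.977783.
Q̄ = (S₀/π) × [bracket] = (1879/π) × 0.977783 = 584.82 W/m².
— Configuration B (φ=+87.6°):
cos H₀ = −tan(+87.6°) tan(+4.882°) = -2.0378 ≤ −1 ⇒ polar day, H₀ = π.
Bracket: H₀ sin φ sin δ + cos φ cos δ sin H₀ = 3.1416×0.99912×0.08510 + 0.04188×0.99637×0.00000 = 0.267115 + 0.000000 = 0.267115.
Q̄ = (S₀/π) × [bracket] = (1879/π) × 0.267115 = 159.76 W/m².
Ratio Q̄_A / Q̄_B = 584.82 / 159.76 = 3.661.

Q̄_A / Q̄_B ≈ 3.66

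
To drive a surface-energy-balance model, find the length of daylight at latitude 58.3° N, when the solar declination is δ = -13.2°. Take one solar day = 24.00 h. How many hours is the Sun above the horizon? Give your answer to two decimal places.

cos h₀ = −tan ϕ · tan δ = −tan(+58.3°) × tan(-13.200°) = 0.3798, so h₀ = 1.1813 rad = 67.68°.
Daylight = 2h₀/(2π) × 24.00 h = (1.1813/π) × 24.00 = 9.02 h.

9.02 h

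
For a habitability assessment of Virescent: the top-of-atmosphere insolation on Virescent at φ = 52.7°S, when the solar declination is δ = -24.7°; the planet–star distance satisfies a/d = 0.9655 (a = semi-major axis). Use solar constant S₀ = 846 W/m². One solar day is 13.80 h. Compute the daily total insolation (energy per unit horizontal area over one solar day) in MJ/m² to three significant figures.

cos H₀ = −tan(-52.7°) tan(-24.700°) = -0.6038, H₀ = 2.2190 rad.
Bracket: H₀ sin φ sin δ + cos φ cos δ sin H₀ = 2.2190×-0.79547×-0.41787 + 0.60599×0.90851×0.79716 = 0.737602 + 0.438875 = 1.176477.
Inverse-square distance factor (a/d)² = 0.9655² = 0.932190.
Q̄ = (S₀/π) × 0.932190 × [bracket] = (846/π) × 0.932190 × 1.176477 = 295.33 W/m².
Daily total = Q̄ × 13.80 h × 3600 s/h = 295.33 × 13.80 × 3600 / 10⁶ = 14.67 MJ/m².

14.7 MJ/m²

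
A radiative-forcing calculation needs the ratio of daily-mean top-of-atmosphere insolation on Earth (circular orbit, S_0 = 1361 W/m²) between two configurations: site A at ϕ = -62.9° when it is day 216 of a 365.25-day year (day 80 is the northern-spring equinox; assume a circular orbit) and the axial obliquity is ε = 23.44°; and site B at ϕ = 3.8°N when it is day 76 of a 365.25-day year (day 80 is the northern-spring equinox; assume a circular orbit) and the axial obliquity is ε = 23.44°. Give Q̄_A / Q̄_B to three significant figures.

— Configuration A (ϕ=-62.9°):
Solar longitude: L_s = 360° × (216 − 80)/365.25 = 134.045°.
sin δ = sin 23.44° × sin 134.045° = 0.28593, so δ = +16.614°.
cos h₀ = −tan(-62.9°) tan(+16.614°) = 0.5831, h₀ = 0.9483 rad.
Bracket: h₀ sin ϕ sin δ + cos ϕ cos δ sin h₀ = 0.9483×-0.89021×0.28593 + 0.45554×0.95825×0.81240 = -0.241378 + 0.354630 = 0.113252.
Q̄ = (S_0/π) × [bracket] = (1361/π) × 0.113252 = 49.063 W/m².
— Configuration B (ϕ=+3.8°):
Solar longitude: L_s = 360° × (76 − 80)/365.25 = -3.943°, i.e. -3.943° + 360° = 356.057°.
sin δ = sin 23.44° × sin 356.057° = -0.02735, so δ = -1.567°.
cos h₀ = −tan(+3.8°) tan(-1.567°) = 0.0018, h₀ = 1.5690 rad.
Bracket: h₀ sin ϕ sin δ + cos ϕ cos δ sin h₀ = 1.5690×0.06627×-0.02735 + 0.99780×0.99963×1.00000 = -0.002844 + 0.997431 = 0.994587.
Q̄ = (S_0/π) × [bracket] = (1361/π) × 0.994587 = 430.87 W/m².
Ratio Q̄_A / Q̄_B = 49.063 / 430.87 = 0.1139.

Q̄_A / Q̄_B ≈ 0.114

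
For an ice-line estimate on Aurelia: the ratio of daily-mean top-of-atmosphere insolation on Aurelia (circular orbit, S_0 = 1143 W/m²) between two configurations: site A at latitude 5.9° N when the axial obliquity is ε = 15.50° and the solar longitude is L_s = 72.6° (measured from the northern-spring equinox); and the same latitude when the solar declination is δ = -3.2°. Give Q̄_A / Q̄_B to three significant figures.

Q̄_A / Q̄_B ≈ 1.02

— Configuration A (ϕ=+5.9°):
Solar declination: sin δ = sin ε · sin L_s = sin 15.50° × sin 72.6° = 0.25501, so δ = +14.774°.
cos h₀ = −tan(+5.9°) tan(+14.774°) = -0.0273, h₀ = 1.5981 rad.
Bracket: h₀ sin ϕ sin δ + cos ϕ cos δ sin h₀ = 1.5981×0.10279×0.25501 + 0.99470×0.96694×0.99963 = 0.041890 + 0.961459 = 1.003349.
Q̄ = (S_0/π) × [bracket] = (1143/π) × 1.003349 = 365.05 W/m².
— Configuration B (ϕ=+5.9°):
cos h₀ = −tan(+5.9°) tan(-3.200°) = 0.0058, h₀ = 1.5650 rad.
Bracket: h₀ sin ϕ sin δ + cos ϕ cos δ sin h₀ = 1.5650×0.10279×-0.05582 + 0.99470×0.99844×0.99998 = -0.008980 + 0.993128 = 0.984148.
Q̄ = (S_0/π) × [bracket] = (1143/π) × 0.984148 = 358.06 W/m².
Ratio Q̄_A / Q̄_B = 365.05 / 358.06 = 1.020.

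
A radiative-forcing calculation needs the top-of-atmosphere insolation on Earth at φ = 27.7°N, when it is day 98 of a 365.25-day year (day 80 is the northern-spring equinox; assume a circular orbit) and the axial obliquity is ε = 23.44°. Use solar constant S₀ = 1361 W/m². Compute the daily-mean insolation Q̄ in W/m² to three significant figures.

Solar longitude: λ_s = 360° × (98 − 80)/365.25 = 17.741°.
sin δ = sin 23.44° × sin 17.741° = 0.12121, so δ = +6.962°.
cos H₀ = −tan(+27.7°) tan(+6.962°) = -0.0641, H₀ = 1.6350 rad.
Bracket: H₀ sin φ sin δ + cos φ cos δ sin H₀ = 1.6350×0.46484×0.12121 + 0.88539×0.99263×0.99794 = 0.092121 + 0.877054 = 0.969175.
Q̄ = (S₀/π) × [bracket] = (1361/π) × 0.969175 = 419.9 W/m².

Q̄ ≈ 420 W/m²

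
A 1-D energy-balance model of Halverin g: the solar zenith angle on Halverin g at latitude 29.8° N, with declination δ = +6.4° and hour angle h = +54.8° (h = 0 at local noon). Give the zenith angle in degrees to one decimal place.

θ_z = 56.5°

cos θ_z = sin φ sin δ + cos φ cos δ cos h = 0.055397 + 0.497091 = 0.552488.
θ_z = arccos(0.552488) = 56.5°.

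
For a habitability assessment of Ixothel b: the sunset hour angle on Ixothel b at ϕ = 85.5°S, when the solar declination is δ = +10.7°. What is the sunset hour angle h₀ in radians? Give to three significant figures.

h₀ = 0.00 rad

cos h₀ = −tan ϕ · tan δ = 2.4009 ≥ 1, so the host star never rises (polar night) and h₀ = 0.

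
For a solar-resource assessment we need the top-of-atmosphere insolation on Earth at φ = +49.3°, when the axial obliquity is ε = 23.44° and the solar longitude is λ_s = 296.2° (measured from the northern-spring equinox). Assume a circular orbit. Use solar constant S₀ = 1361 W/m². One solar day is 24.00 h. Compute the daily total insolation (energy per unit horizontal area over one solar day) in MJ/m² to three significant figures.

9.18 MJ/m²

Solar declination: sin δ = sin ε · sin λ_s = sin 23.44° × sin 296.2° = -0.35692, so δ = -20.911°.
cos H₀ = −tan(+49.3°) tan(-20.911°) = 0.4442, H₀ = 1.1105 rad.
Bracket: H₀ sin φ sin δ + cos φ cos δ sin H₀ = 1.1105×0.75813×-0.35692 + 0.65210×0.93414×0.89592 = -0.300492 + 0.545752 = 0.245260.
Q̄ = (S₀/π) × [bracket] = (1361/π) × 0.245260 = 106.25 W/m².
Daily total = Q̄ × 24.00 h × 3600 s/h = 106.25 × 24.00 × 3600 / 10⁶ = 9.180 MJ/m².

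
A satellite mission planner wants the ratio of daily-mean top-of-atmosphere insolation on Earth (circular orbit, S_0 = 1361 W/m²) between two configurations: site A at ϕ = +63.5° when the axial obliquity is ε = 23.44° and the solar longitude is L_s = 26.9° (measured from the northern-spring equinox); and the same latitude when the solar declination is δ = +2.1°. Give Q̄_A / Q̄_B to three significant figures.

— Configuration A (ϕ=+63.5°):
Solar declination: sin δ = sin ε · sin L_s = sin 23.44° × sin 26.9° = 0.17997, so δ = +10.368°.
cos h₀ = −tan(+63.5°) tan(+10.368°) = -0.3670, h₀ = 1.9465 rad.
Bracket: h₀ sin ϕ sin δ + cos ϕ cos δ sin h₀ = 1.9465×0.89493×0.17997 + 0.44620×0.98367×0.93024 = 0.313504 + 0.408295 = 0.721799.
Q̄ = (S_0/π) × [bracket] = (1361/π) × 0.721799 = 312.70 W/m².
— Configuration B (ϕ=+63.5°):
cos h₀ = −tan(+63.5°) tan(+2.100°) = -0.0735, h₀ = 1.6444 rad.
Bracket: h₀ sin ϕ sin δ + cos ϕ cos δ sin h₀ = 1.6444×0.89493×0.03664 + 0.44620×0.99933×0.99729 = 0.053920 + 0.444693 = 0.498613.
Q̄ = (S_0/π) × [bracket] = (1361/π) × 0.498613 = 216.01 W/m².
Ratio Q̄_A / Q̄_B = 312.70 / 216.01 = 1.448.

Q̄_A / Q̄_B ≈ 1.45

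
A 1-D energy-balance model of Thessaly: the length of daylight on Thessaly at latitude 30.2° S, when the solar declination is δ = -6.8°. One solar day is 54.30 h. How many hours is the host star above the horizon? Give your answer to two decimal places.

28.35 h

cos h₀ = −tan ϕ · tan δ = −tan(-30.2°) × tan(-6.800°) = -0.0694, so h₀ = 1.6403 rad = 93.98°.
Daylight = 2h₀/(2π) × 54.30 h = (1.6403/π) × 54.30 = 28.35 h.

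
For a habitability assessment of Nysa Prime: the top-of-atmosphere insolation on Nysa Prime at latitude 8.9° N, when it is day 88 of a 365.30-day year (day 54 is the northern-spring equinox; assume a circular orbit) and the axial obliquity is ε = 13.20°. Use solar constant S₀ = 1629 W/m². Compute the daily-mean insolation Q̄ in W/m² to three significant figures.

Solar longitude: λ_s = 360° × (88 − 54)/365.30 = 33.507°.
sin δ = sin 13.20° × sin 33.507° = 0.12606, so δ = +7.242°.
cos H₀ = −tan(+8.9°) tan(+7.242°) = -0.0199, H₀ = 1.5907 rad.
Bracket: H₀ sin φ sin δ + cos φ cos δ sin H₀ = 1.5907×0.15471×0.12606 + 0.98796×0.99202×0.99980 = 0.031023 + 0.979880 = 1.010903.
Q̄ = (S₀/π) × [bracket] = (1629/π) × 1.010903 = 524.2 W/m².

Q̄ ≈ 524 W/m²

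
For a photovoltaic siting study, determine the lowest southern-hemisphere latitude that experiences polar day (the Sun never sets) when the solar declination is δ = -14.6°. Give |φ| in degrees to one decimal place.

Polar day requires cos H₀ = −tan φ tan δ ≤ −1, i.e. tan φ tan δ ≥ 1.
The boundary is |tan φ| · |tan δ| = 1, so |φ| = 90° − |δ| = 90° − 14.6° = 75.4° in the southern hemisphere.

|φ| = 75.4°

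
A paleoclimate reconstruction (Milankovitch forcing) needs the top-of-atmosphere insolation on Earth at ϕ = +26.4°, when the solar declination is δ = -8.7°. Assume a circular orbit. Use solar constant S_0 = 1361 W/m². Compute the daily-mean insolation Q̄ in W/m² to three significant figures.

cos h₀ = −tan(+26.4°) tan(-8.700°) = 0.0760, h₀ = 1.4948 rad.
Bracket: h₀ sin ϕ sin δ + cos ϕ cos δ sin h₀ = 1.4948×0.44464×-0.15126 + 0.89571×0.98849×0.99711 = -0.100535 + 0.882842 = 0.782307.
Q̄ = (S_0/π) × [bracket] = (1361/π) × 0.782307 = 338.9 W/m².

Q̄ ≈ 339 W/m²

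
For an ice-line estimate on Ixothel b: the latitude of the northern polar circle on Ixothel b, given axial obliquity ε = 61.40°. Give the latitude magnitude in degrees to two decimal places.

28.60°

The polar circle is the lowest latitude that experiences at least one full rotation of continuous daylight at the northern-summer solstice; it lies at |φ| = 90° − ε = 90° − 61.40° = 28.60°.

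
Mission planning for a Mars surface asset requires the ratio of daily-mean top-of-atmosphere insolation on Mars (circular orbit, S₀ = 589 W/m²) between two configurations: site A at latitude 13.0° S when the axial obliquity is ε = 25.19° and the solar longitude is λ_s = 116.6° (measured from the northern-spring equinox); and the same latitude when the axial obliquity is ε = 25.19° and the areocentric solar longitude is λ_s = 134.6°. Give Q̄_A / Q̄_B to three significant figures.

Q̄_A / Q̄_B ≈ 0.935

— Configuration A (φ=-13.0°):
Solar declination: sin δ = sin ε · sin λ_s = sin 25.19° × sin 116.6° = 0.38057, so δ = +22.369°.
cos H₀ = −tan(-13.0°) tan(+22.369°) = 0.0950, H₀ = 1.4756 rad.
Bracket: H₀ sin φ sin δ + cos φ cos δ sin H₀ = 1.4756×-0.22495×0.38057 + 0.97437×0.92475×0.99548 = -0.126325 + 0.896976 = 0.770651.
Q̄ = (S₀/π) × [bracket] = (589/π) × 0.770651 = 144.49 W/m².
— Configuration B (φ=-13.0°):
sin δ = sin 25.19° × sin 134.6° = 0.30305, so δ = +17.641°.
cos H₀ = −tan(-13.0°) tan(+17.641°) = 0.0734, H₀ = 1.4973 rad.
Bracket: H₀ sin φ sin δ + cos φ cos δ sin H₀ = 1.4973×-0.22495×0.30305 + 0.97437×0.95297×0.99730 = -0.102073 + 0.926038 = 0.823965.
Q̄ = (S₀/π) × [bracket] = (589/π) × 0.823965 = 154.48 W/m².
Ratio Q̄_A / Q̄_B = 144.49 / 154.48 = 0.9353.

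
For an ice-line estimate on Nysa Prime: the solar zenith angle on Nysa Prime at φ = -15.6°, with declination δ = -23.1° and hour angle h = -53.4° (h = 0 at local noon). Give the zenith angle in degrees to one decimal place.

cos θ_z = sin φ sin δ + cos φ cos δ cos h = 0.105507 + 0.528218 = 0.633725.
θ_z = arccos(0.633725) = 50.7°.

θ_z = 50.7°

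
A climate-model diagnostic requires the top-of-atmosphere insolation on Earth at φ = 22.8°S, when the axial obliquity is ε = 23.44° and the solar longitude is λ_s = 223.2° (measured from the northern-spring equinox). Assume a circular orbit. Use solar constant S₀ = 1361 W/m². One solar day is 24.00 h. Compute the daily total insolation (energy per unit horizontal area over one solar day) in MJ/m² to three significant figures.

Solar declination: sin δ = sin ε · sin λ_s = sin 23.44° × sin 223.2° = -0.27230, so δ = -15.801°.
cos H₀ = −tan(-22.8°) tan(-15.801°) = -0.1190, H₀ = 1.6900 rad.
Bracket: H₀ sin φ sin δ + cos φ cos δ sin H₀ = 1.6900×-0.38752×-0.27230 + 0.92186×0.96221×0.99290 = 0.178332 + 0.880725 = 1.059057.
Q̄ = (S₀/π) × [bracket] = (1361/π) × 1.059057 = 458.80 W/m².
Daily total = Q̄ × 24.00 h × 3600 s/h = 458.80 × 24.00 × 3600 / 10⁶ = 39.64 MJ/m².

39.6 MJ/m²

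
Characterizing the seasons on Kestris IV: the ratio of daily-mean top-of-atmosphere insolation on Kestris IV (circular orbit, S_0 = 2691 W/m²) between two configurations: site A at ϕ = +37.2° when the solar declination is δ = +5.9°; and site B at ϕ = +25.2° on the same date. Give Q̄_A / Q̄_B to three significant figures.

Q̄_A / Q̄_B ≈ 0.920

— Configuration A (ϕ=+37.2°):
cos h₀ = −tan(+37.2°) tan(+5.900°) = -0.0784, h₀ = 1.6493 rad.
Bracket: h₀ sin ϕ sin δ + cos ϕ cos δ sin h₀ = 1.6493×0.60460×0.10279 + 0.79653×0.99470×0.99692 = 0.102499 + 0.789868 = 0.892367.
Q̄ = (S_0/π) × [bracket] = (2691/π) × 0.892367 = 764.38 W/m².
— Configuration B (ϕ=+25.2°):
cos h₀ = −tan(+25.2°) tan(+5.900°) = -0.0486, h₀ = 1.6194 rad.
Bracket: h₀ sin ϕ sin δ + cos ϕ cos δ sin h₀ = 1.6194×0.42578×0.10279 + 0.90483×0.99470×0.99882 = 0.070875 + 0.898972 = 0.969847.
Q̄ = (S_0/π) × [bracket] = (2691/π) × 0.969847 = 830.74 W/m².
Ratio Q̄_A / Q̄_B = 764.38 / 830.74 = 0.9201.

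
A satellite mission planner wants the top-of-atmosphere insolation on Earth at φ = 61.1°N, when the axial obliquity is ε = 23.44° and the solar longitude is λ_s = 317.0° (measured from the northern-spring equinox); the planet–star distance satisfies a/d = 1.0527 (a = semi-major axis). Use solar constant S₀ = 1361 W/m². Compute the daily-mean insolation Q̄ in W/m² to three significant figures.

Solar declination: sin δ = sin ε · sin λ_s = sin 23.44° × sin 317.0° = -0.27129, so δ = -15.741°.
cos H₀ = −tan(+61.1°) tan(-15.741°) = 0.5106, H₀ = 1.0349 rad.
Bracket: H₀ sin φ sin δ + cos φ cos δ sin H₀ = 1.0349×0.87546×-0.27129 + 0.48328×0.96250×0.85982 = -0.245792 + 0.399951 = 0.154159.
Inverse-square distance factor (a/d)² = 1.0527² = 1.108177.
Q̄ = (S₀/π) × 1.108177 × [bracket] = (1361/π) × 1.108177 × 0.154159 = 74.01 W/m².

Q̄ ≈ 74.0 W/m²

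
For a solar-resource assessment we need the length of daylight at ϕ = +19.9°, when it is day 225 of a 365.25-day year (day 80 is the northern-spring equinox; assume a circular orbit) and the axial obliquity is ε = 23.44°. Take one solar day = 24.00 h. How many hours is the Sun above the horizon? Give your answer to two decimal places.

Solar longitude: L_s = 360° × (225 − 80)/365.25 = 142.916°.
sin δ = sin 23.44° × sin 142.916° = 0.23986, so δ = +13.878°.
cos h₀ = −tan ϕ · tan δ = −tan(+19.9°) × tan(+13.878°) = -0.0894, so h₀ = 1.6604 rad = 95.13°.
Daylight = 2h₀/(2π) × 24.00 h = (1.6604/π) × 24.00 = 12.68 h.

12.68 h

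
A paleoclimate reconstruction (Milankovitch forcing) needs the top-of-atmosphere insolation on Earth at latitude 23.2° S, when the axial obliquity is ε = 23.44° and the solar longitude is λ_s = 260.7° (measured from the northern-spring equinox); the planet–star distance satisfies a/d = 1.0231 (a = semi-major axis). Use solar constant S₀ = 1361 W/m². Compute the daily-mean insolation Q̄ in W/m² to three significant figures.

Solar declination: sin δ = sin ε · sin λ_s = sin 23.44° × sin 260.7° = -0.39256, so δ = -23.114°.
cos H₀ = −tan(-23.2°) tan(-23.114°) = -0.1829, H₀ = 1.7548 rad.
Bracket: H₀ sin φ sin δ + cos φ cos δ sin H₀ = 1.7548×-0.39394×-0.39256 + 0.91914×0.91973×0.98312 = 0.271371 + 0.831091 = 1.102462.
Inverse-square distance factor (a/d)² = 1.0231² = 1.046734.
Q̄ = (S₀/π) × 1.046734 × [bracket] = (1361/π) × 1.046734 × 1.102462 = 499.9 W/m².

Q̄ ≈ 500 W/m²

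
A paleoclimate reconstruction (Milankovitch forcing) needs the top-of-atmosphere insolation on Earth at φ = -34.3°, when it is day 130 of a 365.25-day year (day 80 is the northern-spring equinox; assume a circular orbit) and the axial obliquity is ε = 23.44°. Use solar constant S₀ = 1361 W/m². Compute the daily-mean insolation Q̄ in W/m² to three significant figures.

Q̄ ≈ 234 W/m²

Solar longitude: λ_s = 360° × (130 − 80)/365.25 = 49.281°.
sin δ = sin 23.44° × sin 49.281° = 0.30149, so δ = +17.547°.
cos H₀ = −tan(-34.3°) tan(+17.547°) = 0.2157, H₀ = 1.3534 rad.
Bracket: H₀ sin φ sin δ + cos φ cos δ sin H₀ = 1.3534×-0.56353×0.30149 + 0.82610×0.95347×0.97646 = -0.229941 + 0.769120 = 0.539179.
Q̄ = (S₀/π) × [bracket] = (1361/π) × 0.539179 = 233.6 W/m².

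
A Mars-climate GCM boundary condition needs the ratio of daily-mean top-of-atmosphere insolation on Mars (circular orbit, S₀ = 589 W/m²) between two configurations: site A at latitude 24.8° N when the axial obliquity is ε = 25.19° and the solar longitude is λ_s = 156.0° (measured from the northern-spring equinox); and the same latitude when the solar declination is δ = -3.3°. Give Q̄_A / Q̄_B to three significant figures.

— Configuration A (φ=+24.8°):
Solar declination: sin δ = sin ε · sin λ_s = sin 25.19° × sin 156.0° = 0.17312, so δ = +9.969°.
cos H₀ = −tan(+24.8°) tan(+9.969°) = -0.0812, H₀ = 1.6521 rad.
Bracket: H₀ sin φ sin δ + cos φ cos δ sin H₀ = 1.6521×0.41945×0.17312 + 0.90778×0.98490×0.99670 = 0.119968 + 0.891122 = 1.011090.
Q̄ = (S₀/π) × [bracket] = (589/π) × 1.011090 = 189.56 W/m².
— Configuration B (φ=+24.8°):
cos H₀ = −tan(+24.8°) tan(-3.300°) = 0.0266, H₀ = 1.5442 rad.
Bracket: H₀ sin φ sin δ + cos φ cos δ sin H₀ = 1.5442×0.41945×-0.05756 + 0.90778×0.99834×0.99965 = -0.037282 + 0.905956 = 0.868674.
Q̄ = (S₀/π) × [bracket] = (589/π) × 0.868674 = 162.86 W/m².
Ratio Q̄_A / Q̄_B = 189.56 / 162.86 = 1.164.

Q̄_A / Q̄_B ≈ 1.16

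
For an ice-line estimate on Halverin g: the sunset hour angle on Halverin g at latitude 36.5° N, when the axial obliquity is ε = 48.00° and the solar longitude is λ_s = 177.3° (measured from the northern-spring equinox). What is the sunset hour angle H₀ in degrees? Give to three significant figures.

Solar declination: sin δ = sin ε · sin λ_s = sin 48.00° × sin 177.3° = 0.03501, so δ = +2.006°.
cos H₀ = −tan φ · tan δ = −tan(+36.5°) × tan(+2.006°) = -0.0259, so H₀ = 1.5967 rad = 91.49°.

H₀ = 91.5°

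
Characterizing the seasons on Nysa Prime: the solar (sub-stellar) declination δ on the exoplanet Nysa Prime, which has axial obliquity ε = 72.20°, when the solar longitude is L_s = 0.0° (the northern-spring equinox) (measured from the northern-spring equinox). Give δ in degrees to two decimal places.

δ = +0.00°

sin δ = sin ε · sin L_s = sin 72.20° × sin 0.0° = 0.000000.
δ = arcsin(0.000000) = +0.00°.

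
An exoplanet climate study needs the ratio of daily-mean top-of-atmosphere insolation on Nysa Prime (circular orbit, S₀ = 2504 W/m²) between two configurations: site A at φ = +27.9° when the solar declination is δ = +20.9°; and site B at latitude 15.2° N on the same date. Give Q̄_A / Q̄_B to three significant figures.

— Configuration A (φ=+27.9°):
cos H₀ = −tan(+27.9°) tan(+20.900°) = -0.2022, H₀ = 1.7744 rad.
Bracket: H₀ sin φ sin δ + cos φ cos δ sin H₀ = 1.7744×0.46793×0.35674 + 0.88377×0.93420×0.97935 = 0.296199 + 0.808569 = 1.104768.
Q̄ = (S₀/π) × [bracket] = (2504/π) × 1.104768 = 880.55 W/m².
— Configuration B (φ=+15.2°):
cos H₀ = −tan(+15.2°) tan(+20.900°) = -0.1037, H₀ = 1.6747 rad.
Bracket: H₀ sin φ sin δ + cos φ cos δ sin H₀ = 1.6747×0.26219×0.35674 + 0.96502×0.93420×0.99460 = 0.156641 + 0.896653 = 1.053294.
Q̄ = (S₀/π) × [bracket] = (2504/π) × 1.053294 = 839.53 W/m².
Ratio Q̄_A / Q̄_B = 880.55 / 839.53 = 1.049.

Q̄_A / Q̄_B ≈ 1.05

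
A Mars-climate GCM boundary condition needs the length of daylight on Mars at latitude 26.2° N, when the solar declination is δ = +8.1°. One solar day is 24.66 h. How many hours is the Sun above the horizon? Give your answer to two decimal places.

12.88 h

cos H₀ = −tan φ · tan δ = −tan(+26.2°) × tan(+8.100°) = -0.0700, so H₀ = 1.6409 rad = 94.02°.
Daylight = 2H₀/(2π) × 24.66 h = (1.6409/π) × 24.66 = 12.88 h.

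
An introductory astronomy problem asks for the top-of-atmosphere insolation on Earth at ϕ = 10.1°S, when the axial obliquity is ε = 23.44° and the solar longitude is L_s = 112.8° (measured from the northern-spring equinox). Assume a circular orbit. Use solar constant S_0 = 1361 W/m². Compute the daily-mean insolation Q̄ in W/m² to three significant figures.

Q̄ ≈ 354 W/m²

Solar declination: sin δ = sin ε · sin L_s = sin 23.44° × sin 112.8° = 0.36671, so δ = +21.513°.
cos h₀ = −tan(-10.1°) tan(+21.513°) = 0.0702, h₀ = 1.5005 rad.
Bracket: h₀ sin ϕ sin δ + cos ϕ cos δ sin h₀ = 1.5005×-0.17537×0.36671 + 0.98450×0.93034×0.99753 = -0.096497 + 0.913657 = 0.817160.
Q̄ = (S_0/π) × [bracket] = (1361/π) × 0.817160 = 354.0 W/m².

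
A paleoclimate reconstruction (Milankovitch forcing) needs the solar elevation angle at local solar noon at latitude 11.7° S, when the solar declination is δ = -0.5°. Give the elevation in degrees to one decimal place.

At local noon the hour angle is zero, so the zenith angle equals |ϕ − δ| = |-11.7° − (-0.500°)| = 11.200°.
Elevation = 90° − 11.200° = 78.8°.

78.8°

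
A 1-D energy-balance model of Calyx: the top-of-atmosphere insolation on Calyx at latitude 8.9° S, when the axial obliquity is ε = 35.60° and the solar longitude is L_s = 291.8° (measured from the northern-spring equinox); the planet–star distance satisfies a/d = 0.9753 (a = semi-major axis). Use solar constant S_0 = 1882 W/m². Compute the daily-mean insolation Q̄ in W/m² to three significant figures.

Q̄ ≈ 551 W/m²

Solar declination: sin δ = sin ε · sin L_s = sin 35.60° × sin 291.8° = -0.54049, so δ = -32.717°.
cos h₀ = −tan(-8.9°) tan(-32.717°) = -0.1006, h₀ = 1.6716 rad.
Bracket: h₀ sin ϕ sin δ + cos ϕ cos δ sin h₀ = 1.6716×-0.15471×-0.54049 + 0.98796×0.84135×0.99493 = 0.139778 + 0.827006 = 0.966784.
Inverse-square distance factor (a/d)² = 0.9753² = 0.951210.
Q̄ = (S_0/π) × 0.951210 × [bracket] = (1882/π) × 0.951210 × 0.966784 = 550.9 W/m².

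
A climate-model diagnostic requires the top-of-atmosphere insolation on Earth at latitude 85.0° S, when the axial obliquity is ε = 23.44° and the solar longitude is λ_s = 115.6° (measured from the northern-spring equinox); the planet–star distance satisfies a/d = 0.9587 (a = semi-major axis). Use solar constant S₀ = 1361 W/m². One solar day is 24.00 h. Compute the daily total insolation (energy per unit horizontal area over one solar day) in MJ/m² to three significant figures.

Solar declination: sin δ = sin ε · sin λ_s = sin 23.44° × sin 115.6° = 0.35874, so δ = +21.023°.
cos H₀ = −tan(-85.0°) tan(+21.023°) = 4.3928 ≥ 1 ⇒ polar night, H₀ = 0 and Q̄ = 0.
Inverse-square distance factor (a/d)² = 0.9587² = 0.919106.
Daily total = Q̄ × 24.00 h × 3600 s/h = 0.00 MJ/m².

0.00 MJ/m²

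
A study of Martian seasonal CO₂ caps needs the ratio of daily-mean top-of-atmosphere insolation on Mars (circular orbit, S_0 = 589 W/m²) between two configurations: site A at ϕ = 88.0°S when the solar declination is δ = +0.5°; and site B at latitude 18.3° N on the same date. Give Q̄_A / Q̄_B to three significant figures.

— Configuration A (ϕ=-88.0°):
cos h₀ = −tan(-88.0°) tan(+0.500°) = 0.2499, h₀ = 1.3182 rad.
Bracket: h₀ sin ϕ sin δ + cos ϕ cos δ sin h₀ = 1.3182×-0.99939×0.00873 + 0.03490×0.99996×0.96827 = -0.011501 + 0.033791 = 0.022290.
Q̄ = (S_0/π) × [bracket] = (589/π) × 0.022290 = 4.1790 W/m².
— Configuration B (ϕ=+18.3°):
cos h₀ = −tan(+18.3°) tan(+0.500°) = -0.0029, h₀ = 1.5737 rad.
Bracket: h₀ sin ϕ sin δ + cos ϕ cos δ sin h₀ = 1.5737×0.31399×0.00873 + 0.94943×0.99996×1.00000 = 0.004314 + 0.949392 = 0.953706.
Q̄ = (S_0/π) × [bracket] = (589/π) × 0.953706 = 178.81 W/m².
Ratio Q̄_A / Q̄_B = 4.1790 / 178.81 = 0.02337.

Q̄_A / Q̄_B ≈ 0.0234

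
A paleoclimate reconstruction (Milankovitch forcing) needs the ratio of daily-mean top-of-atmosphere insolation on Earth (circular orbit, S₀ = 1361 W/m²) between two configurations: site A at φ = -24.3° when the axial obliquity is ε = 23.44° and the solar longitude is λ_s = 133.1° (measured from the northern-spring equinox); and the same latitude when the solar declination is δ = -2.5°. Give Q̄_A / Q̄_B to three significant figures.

— Configuration A (φ=-24.3°):
Solar declination: sin δ = sin ε · sin λ_s = sin 23.44° × sin 133.1° = 0.29045, so δ = +16.885°.
cos H₀ = −tan(-24.3°) tan(+16.885°) = 0.1371, H₀ = 1.4333 rad.
Bracket: H₀ sin φ sin δ + cos φ cos δ sin H₀ = 1.4333×-0.41151×0.29045 + 0.91140×0.95689×0.99056 = -0.171312 + 0.863877 = 0.692565.
Q̄ = (S₀/π) × [bracket] = (1361/π) × 0.692565 = 300.03 W/m².
— Configuration B (φ=-24.3°):
cos H₀ = −tan(-24.3°) tan(-2.500°) = -0.0197, H₀ = 1.5905 rad.
Bracket: H₀ sin φ sin δ + cos φ cos δ sin H₀ = 1.5905×-0.41151×-0.04362 + 0.91140×0.99905×0.99981 = 0.028550 + 0.910361 = 0.938911.
Q̄ = (S₀/π) × [bracket] = (1361/π) × 0.938911 = 406.75 W/m².
Ratio Q̄_A / Q̄_B = 300.03 / 406.75 = 0.7376.

Q̄_A / Q̄_B ≈ 0.738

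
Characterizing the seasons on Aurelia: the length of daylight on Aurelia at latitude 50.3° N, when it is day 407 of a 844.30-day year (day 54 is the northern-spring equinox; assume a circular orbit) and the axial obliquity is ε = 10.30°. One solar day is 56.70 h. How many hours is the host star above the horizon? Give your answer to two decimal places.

30.27 h

Solar longitude: λ_s = 360° × (407 − 54)/844.30 = 150.515°.
sin δ = sin 10.30° × sin 150.515° = 0.08801, so δ = +5.049°.
cos H₀ = −tan φ · tan δ = −tan(+50.3°) × tan(+5.049°) = -0.1064, so H₀ = 1.6774 rad = 96.11°.
Daylight = 2H₀/(2π) × 56.70 h = (1.6774/π) × 56.70 = 30.27 h.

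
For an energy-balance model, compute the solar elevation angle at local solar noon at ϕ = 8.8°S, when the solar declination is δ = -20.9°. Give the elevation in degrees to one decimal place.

At local noon the hour angle is zero, so the zenith angle equals |ϕ − δ| = |-8.8° − (-20.900°)| = 12.100°.
Elevation = 90° − 12.100° = 77.9°.

77.9°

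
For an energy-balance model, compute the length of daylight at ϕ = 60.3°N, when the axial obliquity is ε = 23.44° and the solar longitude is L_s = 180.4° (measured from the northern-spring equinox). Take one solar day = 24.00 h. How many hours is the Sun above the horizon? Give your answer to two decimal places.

Solar declination: sin δ = sin ε · sin L_s = sin 23.44° × sin 180.4° = -0.00278, so δ = -0.159°.
cos h₀ = −tan ϕ · tan δ = −tan(+60.3°) × tan(-0.159°) = 0.0049, so h₀ = 1.5659 rad = 89.72°.
Daylight = 2h₀/(2π) × 24.00 h = (1.5659/π) × 24.00 = 11.96 h.

11.96 h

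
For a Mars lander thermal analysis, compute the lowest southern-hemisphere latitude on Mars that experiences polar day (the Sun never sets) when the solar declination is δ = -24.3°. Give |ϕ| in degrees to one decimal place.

|ϕ| = 65.7°

Polar day requires cos h₀ = −tan ϕ tan δ ≤ −1, i.e. tan ϕ tan δ ≥ 1.
The boundary is |tan ϕ| · |tan δ| = 1, so |ϕ| = 90° − |δ| = 90° − 24.3° = 65.7° in the southern hemisphere.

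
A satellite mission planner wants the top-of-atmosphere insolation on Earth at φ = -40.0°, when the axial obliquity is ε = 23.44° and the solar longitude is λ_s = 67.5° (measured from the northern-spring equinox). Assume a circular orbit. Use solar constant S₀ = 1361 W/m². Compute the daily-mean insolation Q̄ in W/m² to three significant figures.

Solar declination: sin δ = sin ε · sin λ_s = sin 23.44° × sin 67.5° = 0.36751, so δ = +21.562°.
cos H₀ = −tan(-40.0°) tan(+21.562°) = 0.3316, H₀ = 1.2328 rad.
Bracket: H₀ sin φ sin δ + cos φ cos δ sin H₀ = 1.2328×-0.64279×0.36751 + 0.76604×0.93002×0.94343 = -0.291227 + 0.672130 = 0.380903.
Q̄ = (S₀/π) × [bracket] = (1361/π) × 0.380903 = 165.0 W/m².

Q̄ ≈ 165 W/m²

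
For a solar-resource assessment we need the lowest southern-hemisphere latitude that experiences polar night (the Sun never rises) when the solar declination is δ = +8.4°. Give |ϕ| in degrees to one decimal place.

|ϕ| = 81.6°

Polar night requires cos h₀ = −tan ϕ tan δ ≥ 1, i.e. tan ϕ tan δ ≤ −1.
The boundary is |tan ϕ| · |tan δ| = 1, so |ϕ| = 90° − |δ| = 90° − 8.4° = 81.6° in the southern hemisphere.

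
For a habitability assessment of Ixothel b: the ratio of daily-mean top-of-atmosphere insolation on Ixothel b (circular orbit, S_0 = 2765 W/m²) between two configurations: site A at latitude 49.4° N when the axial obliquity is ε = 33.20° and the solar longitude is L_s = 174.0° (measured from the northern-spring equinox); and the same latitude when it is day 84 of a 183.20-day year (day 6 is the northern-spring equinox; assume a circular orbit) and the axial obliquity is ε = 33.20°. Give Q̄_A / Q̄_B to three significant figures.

— Configuration A (ϕ=+49.4°):
Solar declination: sin δ = sin ε · sin L_s = sin 33.20° × sin 174.0° = 0.05724, so δ = +3.281°.
cos h₀ = −tan(+49.4°) tan(+3.281°) = -0.0669, h₀ = 1.6377 rad.
Bracket: h₀ sin ϕ sin δ + cos ϕ cos δ sin h₀ = 1.6377×0.75927×0.05724 + 0.65077×0.99836×0.99776 = 0.071175 + 0.648247 = 0.719422.
Q̄ = (S_0/π) × [bracket] = (2765/π) × 0.719422 = 633.18 W/m².
— Configuration B (ϕ=+49.4°):
Solar longitude: L_s = 360° × (84 − 6)/183.20 = 153.275°.
sin δ = sin 33.20° × sin 153.275° = 0.24624, so δ = +14.255°.
cos h₀ = −tan(+49.4°) tan(+14.255°) = -0.2964, h₀ = 1.8717 rad.
Bracket: h₀ sin ϕ sin δ + cos ϕ cos δ sin h₀ = 1.8717×0.75927×0.24624 + 0.65077×0.96921×0.95506 = 0.349938 + 0.602388 = 0.952326.
Q̄ = (S_0/π) × [bracket] = (2765/π) × 0.952326 = 838.17 W/m².
Ratio Q̄_A / Q̄_B = 633.18 / 838.17 = 0.7554.

Q̄_A / Q̄_B ≈ 0.755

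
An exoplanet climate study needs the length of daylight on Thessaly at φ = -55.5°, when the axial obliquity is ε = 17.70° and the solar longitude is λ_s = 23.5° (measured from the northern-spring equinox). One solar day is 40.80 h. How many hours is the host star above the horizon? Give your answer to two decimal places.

18.08 h

Solar declination: sin δ = sin ε · sin λ_s = sin 17.70° × sin 23.5° = 0.12123, so δ = +6.963°.
cos H₀ = −tan φ · tan δ = −tan(-55.5°) × tan(+6.963°) = 0.1777, so H₀ = 1.3921 rad = 79.76°.
Daylight = 2H₀/(2π) × 40.80 h = (1.3921/π) × 40.80 = 18.08 h.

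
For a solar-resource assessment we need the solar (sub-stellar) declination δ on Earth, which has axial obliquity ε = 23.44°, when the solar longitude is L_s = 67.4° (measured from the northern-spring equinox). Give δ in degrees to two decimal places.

sin δ = sin ε · sin L_s = sin 23.44° × sin 67.4° = 0.367242.
δ = arcsin(0.367242) = +21.55°.

δ = +21.55°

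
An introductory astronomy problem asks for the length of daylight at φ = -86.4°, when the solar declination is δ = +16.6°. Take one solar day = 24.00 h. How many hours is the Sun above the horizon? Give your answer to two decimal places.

cos H₀ = −tan φ · tan δ = 4.7384 ≥ 1, so the Sun never rises (polar night) and H₀ = 0.
Daylight = 2H₀/(2π) × 24.00 h = (0.0000/π) × 24.00 = 0.00 h.

0.00 h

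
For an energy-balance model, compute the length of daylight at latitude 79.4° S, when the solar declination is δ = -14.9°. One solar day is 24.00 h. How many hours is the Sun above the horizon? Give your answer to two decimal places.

24.00 h

Sunrise equation: cos H₀ = −tan φ · tan δ = -1.4218 ≤ −1, so the Sun never sets (polar day) and H₀ = π.
Daylight = 2H₀/(2π) × 24.00 h = (3.1416/π) × 24.00 = 24.00 h.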